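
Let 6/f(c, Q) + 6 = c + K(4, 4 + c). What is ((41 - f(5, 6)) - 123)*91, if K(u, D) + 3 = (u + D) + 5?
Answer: -7501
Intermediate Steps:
K(u, D) = 2 + D + u (K(u, D) = -3 + ((u + D) + 5) = -3 + ((D + u) + 5) = -3 + (5 + D + u) = 2 + D + u)
f(c, Q) = 6/(4 + 2*c) (f(c, Q) = 6/(-6 + (c + (2 + (4 + c) + 4))) = 6/(-6 + (c + (10 + c))) = 6/(-6 + (10 + 2*c)) = 6/(4 + 2*c))
((41 - f(5, 6)) - 123)*91 = ((41 - 3/(2 + 5)) - 123)*91 = ((41 - 3/7) - 123)*91 = (284/7 - 123)*91 = -577/7*91 = -7501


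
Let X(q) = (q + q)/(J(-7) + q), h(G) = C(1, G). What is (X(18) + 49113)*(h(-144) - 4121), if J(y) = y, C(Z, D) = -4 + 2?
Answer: -2227570317/11 ≈ -2.0251e+8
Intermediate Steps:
C(Z, D) = -2
h(G) = -2
X(q) = 2*q/(-7 + q) (X(q) = (q + q)/(-7 + q) = (2*q)/(-7 + q) = 2*q/(-7 + q))
(X(18) + 49113)*(h(-144) - 4121) = (2*18/(-7 + 18) + 49113)*(-2 - 4121) = (2*18/11 + 49113)*(-4123) = (2*18*(1/11) + 49113)*(-4123) = (36/11 + 49113)*(-4123) = (540279/11)*(-4123) = -2227570317/11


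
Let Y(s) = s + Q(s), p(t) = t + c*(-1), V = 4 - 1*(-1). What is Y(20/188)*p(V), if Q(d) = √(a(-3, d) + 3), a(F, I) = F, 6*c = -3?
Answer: 55/94 ≈ 0.58511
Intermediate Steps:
c = -½ (c = (⅙)*(-3) = -½ ≈ -0.50000)
V = 5 (V = 4 + 1 = 5)
p(t) = ½ + t (p(t) = t - ½*(-1) = t + ½ = ½ + t)
Q(d) = 0 (Q(d) = √(-3 + 3) = √0 = 0)
Y(s) = s (Y(s) = s + 0 = s)
Y(20/188)*p(V) = (20/188)*(½ + 5) = (20*(1/188))*(11/2) = (5/47)*(11/2) = 55/94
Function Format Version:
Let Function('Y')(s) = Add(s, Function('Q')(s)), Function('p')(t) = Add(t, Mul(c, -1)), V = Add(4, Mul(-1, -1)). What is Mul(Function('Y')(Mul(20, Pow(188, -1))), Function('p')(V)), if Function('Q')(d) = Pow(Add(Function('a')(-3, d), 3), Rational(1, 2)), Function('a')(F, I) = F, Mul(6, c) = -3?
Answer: Rational(55, 94) ≈ 0.58511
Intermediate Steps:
c = Rational(-1, 2) (c = Mul(Rational(1, 6), -3) = Rational(-1, 2) ≈ -0.50000)
V = 5 (V = Add(4, 1) = 5)
Function('p')(t) = Add(Rational(1, 2), t) (Function('p')(t) = Add(t, Mul(Rational(-1, 2), -1)) = Add(t, Rational(1, 2)) = Add(Rational(1, 2), t))
Function('Q')(d) = 0 (Function('Q')(d) = Pow(Add(-3, 3), Rational(1, 2)) = Pow(0, Rational(1, 2)) = 0)
Function('Y')(s) = s (Function('Y')(s) = Add(s, 0) = s)
Mul(Function('Y')(Mul(20, Pow(188, -1))), Function('p')(V)) = Mul(Mul(20, Pow(188, -1)), Add(Rational(1, 2), 5)) = Mul(Mul(20, Rational(1, 188)), Rational(11, 2)) = Mul(Rational(5, 47), Rational(11, 2)) = Rational(55, 94)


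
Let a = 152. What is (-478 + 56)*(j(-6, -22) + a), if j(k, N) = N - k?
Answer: -57392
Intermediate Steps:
(-478 + 56)*(j(-6, -22) + a) = (-478 + 56)*((-22 - 1*(-6)) + 152) = -422*((-22 + 6) + 152) = -422*(-16 + 152) = -422*136 = -57392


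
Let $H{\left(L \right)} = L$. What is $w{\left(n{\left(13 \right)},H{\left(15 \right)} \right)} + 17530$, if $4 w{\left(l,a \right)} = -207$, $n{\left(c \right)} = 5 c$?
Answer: $\frac{69913}{4} \approx 17478.0$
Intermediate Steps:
$w{\left(l,a \right)} = - \frac{207}{4}$ ($w{\left(l,a \right)} = \frac{1}{4} \left(-207\right) = - \frac{207}{4}$)
$w{\left(n{\left(13 \right)},H{\left(15 \right)} \right)} + 17530 = - \frac{207}{4} + 17530 = \frac{69913}{4}$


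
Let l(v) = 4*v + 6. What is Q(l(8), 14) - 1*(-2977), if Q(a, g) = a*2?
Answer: 3053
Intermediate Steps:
l(v) = 6 + 4*v
Q(a, g) = 2*a
Q(l(8), 14) - 1*(-2977) = 2*(6 + 4*8) - 1*(-2977) = 2*(6 + 32) + 2977 = 2*38 + 2977 = 76 + 2977 = 3053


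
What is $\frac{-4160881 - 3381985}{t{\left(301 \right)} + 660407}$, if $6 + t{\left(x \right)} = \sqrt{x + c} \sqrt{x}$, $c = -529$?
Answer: $- \frac{711616607038}{62304221347} + \frac{15085732 i \sqrt{17157}}{436129549429} \approx -11.422 + 0.0045308 i$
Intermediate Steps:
$t{\left(x \right)} = -6 + \sqrt{x} \sqrt{-529 + x}$ ($t{\left(x \right)} = -6 + \sqrt{x - 529} \sqrt{x} = -6 + \sqrt{-529 + x} \sqrt{x} = -6 + \sqrt{x} \sqrt{-529 + x}$)
$\frac{-4160881 - 3381985}{t{\left(301 \right)} + 660407} = \frac{-4160881 - 3381985}{\left(-6 + \sqrt{301} \sqrt{-529 + 301}\right) + 660407} = - \frac{7542866}{\left(-6 + \sqrt{301} \sqrt{-228}\right) + 660407} = - \frac{7542866}{\left(-6 + \sqrt{301} \cdot 2 i \sqrt{57}\right) + 660407} = - \frac{7542866}{\left(-6 + 2 i \sqrt{17157}\right) + 660407} = - \frac{7542866}{660401 + 2 i \sqrt{17157}}$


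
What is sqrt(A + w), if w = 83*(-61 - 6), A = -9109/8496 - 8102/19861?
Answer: I*sqrt(1099859492604993743)/14061588 ≈ 74.582*I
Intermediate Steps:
A = -249748441/168739056 (A = -9109*1/8496 - 8102*1/19861 = -9109/8496 - 8102/19861 = -249748441/168739056 ≈ -1.4801)
w = -5561 (w = 83*(-67) = -5561)
sqrt(A + w) = sqrt(-249748441/168739056 - 5561) = sqrt(-938607638857/168739056) = I*sqrt(1099859492604993743)/14061588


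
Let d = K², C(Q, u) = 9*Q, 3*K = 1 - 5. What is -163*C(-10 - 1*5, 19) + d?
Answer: 198061/9 ≈ 22007.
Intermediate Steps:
K = -4/3 (K = (1 - 5)/3 = (⅓)*(-4) = -4/3 ≈ -1.3333)
d = 16/9 (d = (-4/3)² = 16/9 ≈ 1.7778)
-163*C(-10 - 1*5, 19) + d = -1467*(-10 - 1*5) + 16/9 = -1467*(-10 - 5) + 16/9 = -1467*(-15) + 16/9 = -163*(-135) + 16/9 = 22005 + 16/9 = 198061/9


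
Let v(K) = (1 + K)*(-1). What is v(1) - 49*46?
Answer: -2256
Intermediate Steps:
v(K) = -1 - K
v(1) - 49*46 = (-1 - 1*1) - 49*46 = (-1 - 1) - 2254 = -2 - 2254 = -2256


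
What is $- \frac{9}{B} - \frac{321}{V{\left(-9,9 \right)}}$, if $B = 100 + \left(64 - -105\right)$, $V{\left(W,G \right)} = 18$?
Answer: $- \frac{28837}{1614} \approx -17.867$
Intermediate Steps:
$B = 269$ ($B = 100 + \left(64 + 105\right) = 100 + 169 = 269$)
$- \frac{9}{B} - \frac{321}{V{\left(-9,9 \right)}} = - \frac{9}{269} - \frac{321}{18} = \left(-9\right) \frac{1}{269} - \frac{107}{6} = - \frac{9}{269} - \frac{107}{6} = - \frac{28837}{1614}$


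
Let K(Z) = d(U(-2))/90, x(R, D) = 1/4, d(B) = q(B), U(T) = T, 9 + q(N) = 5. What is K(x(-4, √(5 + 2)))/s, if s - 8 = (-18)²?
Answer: -1/7470 ≈ -0.00013387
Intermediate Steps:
q(N) = -4 (q(N) = -9 + 5 = -4)
d(B) = -4
x(R, D) = ¼
s = 332 (s = 8 + (-18)² = 8 + 324 = 332)
K(Z) = -2/45 (K(Z) = -4/90 = -4*1/90 = -2/45)
K(x(-4, √(5 + 2)))/s = -2/45/332 = -2/45*1/332 = -1/7470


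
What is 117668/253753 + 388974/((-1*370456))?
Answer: -27556251407/47002160684 ≈ -0.58628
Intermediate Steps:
117668/253753 + 388974/((-1*370456)) = 117668*(1/253753) + 388974/(-370456) = 117668/253753 + 388974*(-1/370456) = 117668/253753 - 194487/185228 = -27556251407/47002160684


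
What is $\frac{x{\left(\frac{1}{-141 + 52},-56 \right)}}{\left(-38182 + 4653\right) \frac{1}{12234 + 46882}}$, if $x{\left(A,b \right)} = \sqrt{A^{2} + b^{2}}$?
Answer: $- \frac{59116 \sqrt{24840257}}{2984081} \approx -98.735$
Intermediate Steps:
$\frac{x{\left(\frac{1}{-141 + 52},-56 \right)}}{\left(-38182 + 4653\right) \frac{1}{12234 + 46882}} = \frac{\sqrt{\left(\frac{1}{-141 + 52}\right)^{2} + \left(-56\right)^{2}}}{\left(-38182 + 4653\right) \frac{1}{12234 + 46882}} = \frac{\sqrt{\left(\frac{1}{-89}\right)^{2} + 3136}}{\left(-33529\right) \frac{1}{59116}} = \frac{\sqrt{\left(- \frac{1}{89}\right)^{2} + 3136}}{\left(-33529\right) \frac{1}{59116}} = \frac{\sqrt{\frac{1}{7921} + 3136}}{- \frac{33529}{59116}} = \sqrt{\frac{24840257}{7921}} \left(- \frac{59116}{33529}\right) = \frac{\sqrt{24840257}}{89} \left(- \frac{59116}{33529}\right) = - \frac{59116 \sqrt{24840257}}{2984081}$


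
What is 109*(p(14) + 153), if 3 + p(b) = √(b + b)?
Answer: 16350 + 218*√7 ≈ 16927.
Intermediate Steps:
p(b) = -3 + √2*√b (p(b) = -3 + √(b + b) = -3 + √(2*b) = -3 + √2*√b)
109*(p(14) + 153) = 109*((-3 + √2*√14) + 153) = 109*((-3 + 2*√7) + 153) = 109*(150 + 2*√7) = 16350 + 218*√7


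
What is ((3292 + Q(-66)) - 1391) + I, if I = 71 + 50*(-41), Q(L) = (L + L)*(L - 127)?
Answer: 25398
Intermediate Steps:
Q(L) = 2*L*(-127 + L) (Q(L) = (2*L)*(-127 + L) = 2*L*(-127 + L))
I = -1979 (I = 71 - 2050 = -1979)
((3292 + Q(-66)) - 1391) + I = ((3292 + 2*(-66)*(-127 - 66)) - 1391) - 1979 = ((3292 + 2*(-66)*(-193)) - 1391) - 1979 = ((3292 + 25476) - 1391) - 1979 = (28768 - 1391) - 1979 = 27377 - 1979 = 25398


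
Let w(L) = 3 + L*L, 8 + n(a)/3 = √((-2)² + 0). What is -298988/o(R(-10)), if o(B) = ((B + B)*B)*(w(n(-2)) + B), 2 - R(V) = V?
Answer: -74747/24408 ≈ -3.0624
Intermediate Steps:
R(V) = 2 - V
n(a) = -18 (n(a) = -24 + 3*√((-2)² + 0) = -24 + 3*√(4 + 0) = -24 + 3*√4 = -24 + 3*2 = -24 + 6 = -18)
w(L) = 3 + L²
o(B) = 2*B²*(327 + B) (o(B) = ((B + B)*B)*((3 + (-18)²) + B) = ((2*B)*B)*((3 + 324) + B) = (2*B²)*(327 + B) = 2*B²*(327 + B))
-298988/o(R(-10)) = -298988*1/(2*(2 - 1*(-10))²*(327 + (2 - 1*(-10)))) = -298988*1/(2*(2 + 10)²*(327 + (2 + 10))) = -298988*1/(288*(327 + 12)) = -298988/(2*144*339) = -298988/97632 = -298988*1/97632 = -74747/24408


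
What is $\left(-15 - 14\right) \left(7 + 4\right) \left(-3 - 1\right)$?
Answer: $1276$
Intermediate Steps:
$\left(-15 - 14\right) \left(7 + 4\right) \left(-3 - 1\right) = - 29 \cdot 11 \left(-4\right) = \left(-29\right) \left(-44\right) = 1276$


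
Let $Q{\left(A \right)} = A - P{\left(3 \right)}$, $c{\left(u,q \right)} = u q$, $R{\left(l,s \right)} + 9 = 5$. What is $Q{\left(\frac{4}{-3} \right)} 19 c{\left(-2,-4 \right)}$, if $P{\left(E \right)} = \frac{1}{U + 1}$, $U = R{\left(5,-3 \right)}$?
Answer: $-152$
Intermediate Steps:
$R{\left(l,s \right)} = -4$ ($R{\left(l,s \right)} = -9 + 5 = -4$)
$U = -4$
$c{\left(u,q \right)} = q u$
$P{\left(E \right)} = - \frac{1}{3}$ ($P{\left(E \right)} = \frac{1}{-4 + 1} = \frac{1}{-3} = - \frac{1}{3}$)
$Q{\left(A \right)} = \frac{1}{3} + A$ ($Q{\left(A \right)} = A - - \frac{1}{3} = A + \frac{1}{3} = \frac{1}{3} + A$)
$Q{\left(\frac{4}{-3} \right)} 19 c{\left(-2,-4 \right)} = \left(\frac{1}{3} + \frac{4}{-3}\right) 19 \left(\left(-4\right) \left(-2\right)\right) = \left(\frac{1}{3} + 4 \left(- \frac{1}{3}\right)\right) 19 \cdot 8 = \left(\frac{1}{3} - \frac{4}{3}\right) 19 \cdot 8 = \left(-1\right) 19 \cdot 8 = \left(-19\right) 8 = -152$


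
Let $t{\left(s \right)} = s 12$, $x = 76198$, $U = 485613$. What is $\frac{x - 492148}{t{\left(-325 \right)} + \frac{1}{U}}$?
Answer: $\frac{201990727350}{1893890699} \approx 106.65$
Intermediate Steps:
$t{\left(s \right)} = 12 s$
$\frac{x - 492148}{t{\left(-325 \right)} + \frac{1}{U}} = \frac{76198 - 492148}{12 \left(-325\right) + \frac{1}{485613}} = - \frac{415950}{-3900 + \frac{1}{485613}} = - \frac{415950}{- \frac{1893890699}{485613}} = \left(-415950\right) \left(- \frac{485613}{1893890699}\right) = \frac{201990727350}{1893890699}$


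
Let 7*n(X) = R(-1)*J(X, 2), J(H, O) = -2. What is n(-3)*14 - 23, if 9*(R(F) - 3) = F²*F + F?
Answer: -307/9 ≈ -34.111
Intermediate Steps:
R(F) = 3 + F/9 + F³/9 (R(F) = 3 + (F²*F + F)/9 = 3 + (F³ + F)/9 = 3 + (F + F³)/9 = 3 + (F/9 + F³/9) = 3 + F/9 + F³/9)
n(X) = -50/63 (n(X) = ((3 + (⅑)*(-1) + (⅑)*(-1)³)*(-2))/7 = ((3 - ⅑ + (⅑)*(-1))*(-2))/7 = ((3 - ⅑ - ⅑)*(-2))/7 = ((25/9)*(-2))/7 = (⅐)*(-50/9) = -50/63)
n(-3)*14 - 23 = -50/63*14 - 23 = -100/9 - 23 = -307/9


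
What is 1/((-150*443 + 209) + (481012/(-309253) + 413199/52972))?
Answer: -2340249988/155005884760439 ≈ -1.5098e-5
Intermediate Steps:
1/((-150*443 + 209) + (481012/(-309253) + 413199/52972)) = 1/((-66450 + 209) + (481012*(-1/309253) + 413199*(1/52972))) = 1/(-66241 + (-68716/44179 + 413199/52972)) = 1/(-66241 + 14614694669/2340249988) = 1/(-155005884760439/2340249988) = -2340249988/155005884760439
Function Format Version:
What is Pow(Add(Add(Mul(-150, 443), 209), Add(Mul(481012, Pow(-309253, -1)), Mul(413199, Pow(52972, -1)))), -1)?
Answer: Rational(-2340249988, 155005884760439) ≈ -1.5098e-5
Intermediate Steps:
Pow(Add(Add(Mul(-150, 443), 209), Add(Mul(481012, Pow(-309253, -1)), Mul(413199, Pow(52972, -1)))), -1) = Pow(Add(Add(-66450, 209), Add(Mul(481012, Rational(-1, 309253)), Mul(413199, Rational(1, 52972)))), -1) = Pow(Add(-66241, Add(Rational(-68716, 44179), Rational(413199, 52972))), -1) = Pow(Add(-66241, Rational(14614694669, 2340249988)), -1) = Pow(Rational(-155005884760439, 2340249988), -1) = Rational(-2340249988, 155005884760439)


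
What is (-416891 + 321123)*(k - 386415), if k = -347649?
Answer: 70299841152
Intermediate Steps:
(-416891 + 321123)*(k - 386415) = (-416891 + 321123)*(-347649 - 386415) = -95768*(-734064) = 70299841152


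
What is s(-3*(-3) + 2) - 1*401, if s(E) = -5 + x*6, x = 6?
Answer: -370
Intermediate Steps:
s(E) = 31 (s(E) = -5 + 6*6 = -5 + 36 = 31)
s(-3*(-3) + 2) - 1*401 = 31 - 1*401 = 31 - 401 = -370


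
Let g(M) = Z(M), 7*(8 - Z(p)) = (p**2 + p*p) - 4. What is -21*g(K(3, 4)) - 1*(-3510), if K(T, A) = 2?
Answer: 3354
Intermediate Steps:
Z(p) = 60/7 - 2*p**2/7 (Z(p) = 8 - ((p**2 + p*p) - 4)/7 = 8 - ((p**2 + p**2) - 4)/7 = 8 - (2*p**2 - 4)/7 = 8 - (-4 + 2*p**2)/7 = 8 + (4/7 - 2*p**2/7) = 60/7 - 2*p**2/7)
g(M) = 60/7 - 2*M**2/7
-21*g(K(3, 4)) - 1*(-3510) = -21*(60/7 - 2/7*2**2) - 1*(-3510) = -21*(60/7 - 2/7*4) + 3510 = -21*(60/7 - 8/7) + 3510 = -21*52/7 + 3510 = -156 + 3510 = 3354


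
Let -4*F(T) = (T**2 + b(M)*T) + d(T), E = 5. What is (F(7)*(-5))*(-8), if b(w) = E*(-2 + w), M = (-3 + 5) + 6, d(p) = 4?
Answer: -2630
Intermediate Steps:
M = 8 (M = 2 + 6 = 8)
b(w) = -10 + 5*w (b(w) = 5*(-2 + w) = -10 + 5*w)
F(T) = -1 - 15*T/2 - T**2/4 (F(T) = -((T**2 + (-10 + 5*8)*T) + 4)/4 = -((T**2 + (-10 + 40)*T) + 4)/4 = -((T**2 + 30*T) + 4)/4 = -(4 + T**2 + 30*T)/4 = -1 - 15*T/2 - T**2/4)
(F(7)*(-5))*(-8) = ((-1 - 15/2*7 - 1/4*7**2)*(-5))*(-8) = ((-1 - 105/2 - 1/4*49)*(-5))*(-8) = ((-1 - 105/2 - 49/4)*(-5))*(-8) = -263/4*(-5)*(-8) = (1315/4)*(-8) = -2630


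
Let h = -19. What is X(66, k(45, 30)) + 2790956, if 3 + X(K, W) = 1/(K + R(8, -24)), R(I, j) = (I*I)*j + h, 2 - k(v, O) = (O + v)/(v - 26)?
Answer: 4155729016/1489 ≈ 2.7910e+6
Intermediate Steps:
k(v, O) = 2 - (O + v)/(-26 + v) (k(v, O) = 2 - (O + v)/(v - 26) = 2 - (O + v)/(-26 + v))
R(I, j) = -19 + j*I² (R(I, j) = (I*I)*j - 19 = I²*j - 19 = j*I² - 19 = -19 + j*I²)
X(K, W) = -3 + 1/(-1555 + K) (X(K, W) = -3 + 1/(K + (-19 - 24*8²)) = -3 + 1/(K + (-19 - 24*64)) = -3 + 1/(K + (-19 - 1536)) = -3 + 1/(K - 1555) = -3 + 1/(-1555 + K))
X(66, k(45, 30)) + 2790956 = (-4666 + 3*66)/(1555 - 1*66) + 2790956 = (-4666 + 198)/(1555 - 66) + 2790956 = -4468/1489 + 2790956 = 4155729016/1489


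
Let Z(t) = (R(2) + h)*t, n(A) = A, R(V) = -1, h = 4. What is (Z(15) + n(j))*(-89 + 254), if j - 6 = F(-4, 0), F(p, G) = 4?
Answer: 9075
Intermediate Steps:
j = 10 (j = 6 + 4 = 10)
Z(t) = 3*t (Z(t) = (-1 + 4)*t = 3*t)
(Z(15) + n(j))*(-89 + 254) = (3*15 + 10)*(-89 + 254) = (45 + 10)*165 = 55*165 = 9075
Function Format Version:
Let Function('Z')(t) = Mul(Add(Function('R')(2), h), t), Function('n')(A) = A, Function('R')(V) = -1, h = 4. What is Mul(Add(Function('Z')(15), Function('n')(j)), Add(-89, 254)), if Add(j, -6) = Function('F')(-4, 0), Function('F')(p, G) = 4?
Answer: 9075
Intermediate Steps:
j = 10 (j = Add(6, 4) = 10)
Function('Z')(t) = Mul(3, t) (Function('Z')(t) = Mul(Add(-1, 4), t) = Mul(3, t))
Mul(Add(Function('Z')(15), Function('n')(j)), Add(-89, 254)) = Mul(Add(Mul(3, 15), 10), Add(-89, 254)) = Mul(Add(45, 10), 165) = Mul(55, 165) = 9075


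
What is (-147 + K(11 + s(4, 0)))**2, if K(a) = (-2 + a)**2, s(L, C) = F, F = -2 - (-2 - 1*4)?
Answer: 484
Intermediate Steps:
F = 4 (F = -2 - (-2 - 4) = -2 - 1*(-6) = -2 + 6 = 4)
s(L, C) = 4
(-147 + K(11 + s(4, 0)))**2 = (-147 + (-2 + (11 + 4))**2)**2 = (-147 + (-2 + 15)**2)**2 = (-147 + 13**2)**2 = (-147 + 169)**2 = 22**2 = 484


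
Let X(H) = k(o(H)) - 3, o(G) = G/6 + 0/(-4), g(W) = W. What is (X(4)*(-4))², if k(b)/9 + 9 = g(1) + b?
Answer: 76176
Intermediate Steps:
o(G) = G/6 (o(G) = G*(⅙) + 0*(-¼) = G/6 + 0 = G/6)
k(b) = -72 + 9*b (k(b) = -81 + 9*(1 + b) = -81 + (9 + 9*b) = -72 + 9*b)
X(H) = -75 + 3*H/2 (X(H) = (-72 + 9*(H/6)) - 3 = (-72 + 3*H/2) - 3 = -75 + 3*H/2)
(X(4)*(-4))² = ((-75 + (3/2)*4)*(-4))² = ((-75 + 6)*(-4))² = (-69*(-4))² = 276² = 76176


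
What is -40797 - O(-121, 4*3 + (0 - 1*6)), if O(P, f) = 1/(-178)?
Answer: -7261865/178 ≈ -40797.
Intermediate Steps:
O(P, f) = -1/178
-40797 - O(-121, 4*3 + (0 - 1*6)) = -40797 - 1*(-1/178) = -40797 + 1/178 = -7261865/178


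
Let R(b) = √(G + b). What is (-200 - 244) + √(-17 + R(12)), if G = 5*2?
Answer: -444 + I*√(17 - √22) ≈ -444.0 + 3.5085*I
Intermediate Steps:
G = 10
R(b) = √(10 + b)
(-200 - 244) + √(-17 + R(12)) = (-200 - 244) + √(-17 + √(10 + 12)) = -444 + √(-17 + √22)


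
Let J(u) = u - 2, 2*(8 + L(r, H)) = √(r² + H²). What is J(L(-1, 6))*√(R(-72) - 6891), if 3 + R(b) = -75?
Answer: I*√6969*(-20 + √37)/2 ≈ -580.91*I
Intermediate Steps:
R(b) = -78 (R(b) = -3 - 75 = -78)
L(r, H) = -8 + √(H² + r²)/2 (L(r, H) = -8 + √(r² + H²)/2 = -8 + √(H² + r²)/2)
J(u) = -2 + u
J(L(-1, 6))*√(R(-72) - 6891) = (-2 + (-8 + √(6² + (-1)²)/2))*√(-78 - 6891) = (-2 + (-8 + √(36 + 1)/2))*√(-6969) = (-2 + (-8 + √37/2))*(I*√6969) = (-10 + √37/2)*(I*√6969) = I*√6969*(-10 + √37/2)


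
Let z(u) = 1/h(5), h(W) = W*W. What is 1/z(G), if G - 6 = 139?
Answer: 25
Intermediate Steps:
h(W) = W²
G = 145 (G = 6 + 139 = 145)
z(u) = 1/25 (z(u) = 1/(5²) = 1/25)
1/z(G) = 1/(1/25) = 25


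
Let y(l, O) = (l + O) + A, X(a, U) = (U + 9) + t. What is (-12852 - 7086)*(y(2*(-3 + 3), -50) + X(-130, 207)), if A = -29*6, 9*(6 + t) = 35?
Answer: 604786/3 ≈ 2.0160e+5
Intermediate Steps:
t = -19/9 (t = -6 + (1/9)*35 = -6 + 35/9 = -19/9 ≈ -2.1111)
A = -174
X(a, U) = 62/9 + U (X(a, U) = (U + 9) - 19/9 = (9 + U) - 19/9 = 62/9 + U)
y(l, O) = -174 + O + l (y(l, O) = (l + O) - 174 = (O + l) - 174 = -174 + O + l)
(-12852 - 7086)*(y(2*(-3 + 3), -50) + X(-130, 207)) = (-12852 - 7086)*((-174 - 50 + 2*(-3 + 3)) + (62/9 + 207)) = -19938*((-174 - 50 + 2*0) + 1925/9) = -19938*((-174 - 50 + 0) + 1925/9) = -19938*(-224 + 1925/9) = -19938*(-91/9) = 604786/3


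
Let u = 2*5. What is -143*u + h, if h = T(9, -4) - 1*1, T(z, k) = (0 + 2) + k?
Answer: -1433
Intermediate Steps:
T(z, k) = 2 + k
h = -3 (h = (2 - 4) - 1*1 = -2 - 1 = -3)
u = 10
-143*u + h = -143*10 - 3 = -1430 - 3 = -1433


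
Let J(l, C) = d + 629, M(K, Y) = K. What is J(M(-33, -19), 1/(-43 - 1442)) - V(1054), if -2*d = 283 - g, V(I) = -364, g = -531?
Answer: 586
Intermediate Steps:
d = -407 (d = -(283 - 1*(-531))/2 = -(283 + 531)/2 = -½*814 = -407)
J(l, C) = 222 (J(l, C) = -407 + 629 = 222)
J(M(-33, -19), 1/(-43 - 1442)) - V(1054) = 222 - 1*(-364) = 222 + 364 = 586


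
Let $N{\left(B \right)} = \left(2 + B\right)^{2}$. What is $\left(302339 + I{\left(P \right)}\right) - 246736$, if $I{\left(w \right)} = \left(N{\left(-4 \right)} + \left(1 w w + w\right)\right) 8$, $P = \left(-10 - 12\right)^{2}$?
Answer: $1933555$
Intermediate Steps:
$P = 484$ ($P = \left(-22\right)^{2} = 484$)
$I{\left(w \right)} = 32 + 8 w + 8 w^{2}$ ($I{\left(w \right)} = \left(\left(2 - 4\right)^{2} + \left(1 w w + w\right)\right) 8 = \left(\left(-2\right)^{2} + \left(w w + w\right)\right) 8 = \left(4 + \left(w^{2} + w\right)\right) 8 = \left(4 + \left(w + w^{2}\right)\right) 8 = \left(4 + w + w^{2}\right) 8 = 32 + 8 w + 8 w^{2}$)
$\left(302339 + I{\left(P \right)}\right) - 246736 = \left(302339 + \left(32 + 8 \cdot 484 + 8 \cdot 484^{2}\right)\right) - 246736 = \left(302339 + \left(32 + 3872 + 8 \cdot 234256\right)\right) - 246736 = \left(302339 + \left(32 + 3872 + 1874048\right)\right) - 246736 = \left(302339 + 1877952\right) - 246736 = 2180291 - 246736 = 1933555$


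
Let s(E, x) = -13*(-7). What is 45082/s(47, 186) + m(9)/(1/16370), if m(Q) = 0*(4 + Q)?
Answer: 45082/91 ≈ 495.41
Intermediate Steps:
m(Q) = 0
s(E, x) = 91
45082/s(47, 186) + m(9)/(1/16370) = 45082/91 + 0/(1/16370) = 45082*(1/91) + 0/(1/16370) = 45082/91 + 0*16370 = 45082/91 + 0 = 45082/91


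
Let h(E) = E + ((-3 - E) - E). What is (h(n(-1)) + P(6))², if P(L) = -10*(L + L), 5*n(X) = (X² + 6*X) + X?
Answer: 370881/25 ≈ 14835.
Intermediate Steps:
n(X) = X²/5 + 7*X/5 (n(X) = ((X² + 6*X) + X)/5 = (X² + 7*X)/5 = X²/5 + 7*X/5)
P(L) = -20*L
h(E) = -3 - E (h(E) = E + (-3 - 2*E) = -3 - E)
(h(n(-1)) + P(6))² = ((-3 - (-1)*(7 - 1)/5) - 20*6)² = ((-3 - (-1)*6/5) - 120)² = ((-3 - 1*(-6/5)) - 120)² = ((-3 + 6/5) - 120)² = (-9/5 - 120)² = (-609/5)² = 370881/25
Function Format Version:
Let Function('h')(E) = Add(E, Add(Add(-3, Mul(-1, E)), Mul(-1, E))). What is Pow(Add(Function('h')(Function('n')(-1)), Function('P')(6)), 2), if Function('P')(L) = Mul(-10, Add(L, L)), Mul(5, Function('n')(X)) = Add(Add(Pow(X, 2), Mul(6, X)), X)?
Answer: Rational(370881, 25) ≈ 14835.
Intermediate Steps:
Function('n')(X) = Add(Mul(Rational(1, 5), Pow(X, 2)), Mul(Rational(7, 5), X)) (Function('n')(X) = Mul(Rational(1, 5), Add(Add(Pow(X, 2), Mul(6, X)), X)) = Mul(Rational(1, 5), Add(Pow(X, 2), Mul(7, X))) = Add(Mul(Rational(1, 5), Pow(X, 2)), Mul(Rational(7, 5), X)))
Function('P')(L) = Mul(-20, L) (Function('P')(L) = Mul(-10, Mul(2, L)) = Mul(-20, L))
Function('h')(E) = Add(-3, Mul(-1, E)) (Function('h')(E) = Add(E, Add(-3, Mul(-2, E))) = Add(-3, Mul(-1, E)))
Pow(Add(Function('h')(Function('n')(-1)), Function('P')(6)), 2) = Pow(Add(Add(-3, Mul(-1, Mul(Rational(1, 5), -1, Add(7, -1)))), Mul(-20, 6)), 2) = Pow(Add(Add(-3, Mul(-1, Mul(Rational(1, 5), -1, 6))), -120), 2) = Pow(Add(Add(-3, Mul(-1, Rational(-6, 5))), -120), 2) = Pow(Add(Add(-3, Rational(6, 5)), -120), 2) = Pow(Add(Rational(-9, 5), -120), 2) = Pow(Rational(-609, 5), 2) = Rational(370881, 25)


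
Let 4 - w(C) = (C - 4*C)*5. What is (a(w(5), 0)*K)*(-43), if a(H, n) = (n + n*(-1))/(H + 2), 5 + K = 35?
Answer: 0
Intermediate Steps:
K = 30 (K = -5 + 35 = 30)
w(C) = 4 + 15*C (w(C) = 4 - (C - 4*C)*5 = 4 - (-3*C)*5 = 4 - (-15)*C = 4 + 15*C)
a(H, n) = 0 (a(H, n) = (n - n)/(2 + H) = 0/(2 + H) = 0)
(a(w(5), 0)*K)*(-43) = (0*30)*(-43) = 0*(-43) = 0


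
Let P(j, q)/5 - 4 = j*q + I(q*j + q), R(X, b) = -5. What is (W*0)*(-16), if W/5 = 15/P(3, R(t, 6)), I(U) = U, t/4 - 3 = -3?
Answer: 0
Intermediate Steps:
t = 0 (t = 12 + 4*(-3) = 12 - 12 = 0)
P(j, q) = 20 + 5*q + 10*j*q (P(j, q) = 20 + 5*(j*q + (q*j + q)) = 20 + 5*(j*q + (j*q + q)) = 20 + 5*(j*q + (q + j*q)) = 20 + 5*(q + 2*j*q) = 20 + (5*q + 10*j*q) = 20 + 5*q + 10*j*q)
W = -15/31 (W = 5*(15/(20 + 5*(-5) + 10*3*(-5))) = 5*(15/(20 - 25 - 150)) = 5*(15/(-155)) = 5*(15*(-1/155)) = 5*(-3/31) = -15/31 ≈ -0.48387)
(W*0)*(-16) = -15/31*0*(-16) = 0*(-16) = 0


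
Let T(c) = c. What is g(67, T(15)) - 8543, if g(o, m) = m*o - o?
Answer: -7605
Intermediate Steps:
g(o, m) = -o + m*o
g(67, T(15)) - 8543 = 67*(-1 + 15) - 8543 = 67*14 - 8543 = 938 - 8543 = -7605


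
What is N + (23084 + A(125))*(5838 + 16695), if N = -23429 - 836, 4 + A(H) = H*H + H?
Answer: 874932125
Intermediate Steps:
A(H) = -4 + H + H**2 (A(H) = -4 + (H*H + H) = -4 + (H**2 + H) = -4 + (H + H**2) = -4 + H + H**2)
N = -24265
N + (23084 + A(125))*(5838 + 16695) = -24265 + (23084 + (-4 + 125 + 125**2))*(5838 + 16695) = -24265 + (23084 + (-4 + 125 + 15625))*22533 = -24265 + (23084 + 15746)*22533 = -24265 + 38830*22533 = -24265 + 874956390 = 874932125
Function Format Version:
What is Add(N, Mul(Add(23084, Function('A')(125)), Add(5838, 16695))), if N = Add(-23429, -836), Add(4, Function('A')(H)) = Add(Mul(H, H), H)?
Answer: 874932125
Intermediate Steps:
Function('A')(H) = Add(-4, H, Pow(H, 2)) (Function('A')(H) = Add(-4, Add(Mul(H, H), H)) = Add(-4, Add(Pow(H, 2), H)) = Add(-4, Add(H, Pow(H, 2))) = Add(-4, H, Pow(H, 2)))
N = -24265
Add(N, Mul(Add(23084, Function('A')(125)), Add(5838, 16695))) = Add(-24265, Mul(Add(23084, Add(-4, 125, Pow(125, 2))), Add(5838, 16695))) = Add(-24265, Mul(Add(23084, Add(-4, 125, 15625)), 22533)) = Add(-24265, Mul(Add(23084, 15746), 22533)) = Add(-24265, Mul(38830, 22533)) = Add(-24265, 874956390) = 874932125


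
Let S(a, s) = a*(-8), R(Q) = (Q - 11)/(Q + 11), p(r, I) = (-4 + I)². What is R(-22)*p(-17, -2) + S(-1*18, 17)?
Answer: 252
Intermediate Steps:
R(Q) = (-11 + Q)/(11 + Q)
S(a, s) = -8*a
R(-22)*p(-17, -2) + S(-1*18, 17) = ((-11 - 22)/(11 - 22))*(-4 - 2)² - (-8)*18 = (-33/(-11))*(-6)² - 8*(-18) = -1/11*(-33)*36 + 144 = 3*36 + 144 = 108 + 144 = 252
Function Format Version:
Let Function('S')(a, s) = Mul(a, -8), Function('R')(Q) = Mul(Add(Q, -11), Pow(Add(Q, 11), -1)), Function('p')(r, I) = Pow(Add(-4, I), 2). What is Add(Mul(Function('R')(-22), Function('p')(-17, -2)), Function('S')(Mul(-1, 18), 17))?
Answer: 252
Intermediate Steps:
Function('R')(Q) = Mul(Pow(Add(11, Q), -1), Add(-11, Q)) (Function('R')(Q) = Mul(Add(-11, Q), Pow(Add(11, Q), -1)) = Mul(Pow(Add(11, Q), -1), Add(-11, Q)))
Function('S')(a, s) = Mul(-8, a)
Add(Mul(Function('R')(-22), Function('p')(-17, -2)), Function('S')(Mul(-1, 18), 17)) = Add(Mul(Mul(Pow(Add(11, -22), -1), Add(-11, -22)), Pow(Add(-4, -2), 2)), Mul(-8, Mul(-1, 18))) = Add(Mul(Mul(Pow(-11, -1), -33), Pow(-6, 2)), Mul(-8, -18)) = Add(Mul(Mul(Rational(-1, 11), -33), 36), 144) = Add(Mul(3, 36), 144) = Add(108, 144) = 252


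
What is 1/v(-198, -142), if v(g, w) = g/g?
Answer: 1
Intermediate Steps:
v(g, w) = 1
1/v(-198, -142) = 1/1 = 1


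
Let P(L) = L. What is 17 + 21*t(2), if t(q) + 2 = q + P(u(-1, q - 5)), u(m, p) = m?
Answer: -4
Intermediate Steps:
t(q) = -3 + q (t(q) = -2 + (q - 1) = -2 + (-1 + q) = -3 + q)
17 + 21*t(2) = 17 + 21*(-3 + 2) = 17 + 21*(-1) = 17 - 21 = -4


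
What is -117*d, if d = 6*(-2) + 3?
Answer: 1053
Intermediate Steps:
d = -9 (d = -12 + 3 = -9)
-117*d = -117*(-9) = 1053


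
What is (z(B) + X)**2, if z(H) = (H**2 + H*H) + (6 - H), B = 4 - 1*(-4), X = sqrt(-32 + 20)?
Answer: 15864 + 504*I*sqrt(3) ≈ 15864.0 + 872.95*I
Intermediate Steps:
X = 2*I*sqrt(3) (X = sqrt(-12) = 2*I*sqrt(3) ≈ 3.4641*I)
B = 8 (B = 4 + 4 = 8)
z(H) = 6 - H + 2*H**2 (z(H) = (H**2 + H**2) + (6 - H) = 2*H**2 + (6 - H) = 6 - H + 2*H**2)
(z(B) + X)**2 = ((6 - 1*8 + 2*8**2) + 2*I*sqrt(3))**2 = ((6 - 8 + 2*64) + 2*I*sqrt(3))**2 = ((6 - 8 + 128) + 2*I*sqrt(3))**2 = (126 + 2*I*sqrt(3))**2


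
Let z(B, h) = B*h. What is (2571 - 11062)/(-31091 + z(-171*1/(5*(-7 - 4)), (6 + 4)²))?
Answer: 93401/338581 ≈ 0.27586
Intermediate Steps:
(2571 - 11062)/(-31091 + z(-171*1/(5*(-7 - 4)), (6 + 4)²)) = (2571 - 11062)/(-31091 + (-171*1/(5*(-7 - 4)))*(6 + 4)²) = -8491/(-31091 - 171/(5*(-11))*10²) = -8491/(-31091 - 171/(-55)*100) = -8491/(-31091 - 171*(-1/55)*100) = -8491/(-31091 + (171/55)*100) = -8491/(-31091 + 3420/11) = -8491/(-338581/11) = -8491*(-11/338581) = 93401/338581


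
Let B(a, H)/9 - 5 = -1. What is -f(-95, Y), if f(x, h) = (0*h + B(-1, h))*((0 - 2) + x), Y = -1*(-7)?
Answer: 3492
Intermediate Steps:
B(a, H) = 36 (B(a, H) = 45 + 9*(-1) = 45 - 9 = 36)
Y = 7
f(x, h) = -72 + 36*x (f(x, h) = (0*h + 36)*((0 - 2) + x) = (0 + 36)*(-2 + x) = 36*(-2 + x) = -72 + 36*x)
-f(-95, Y) = -(-72 + 36*(-95)) = -(-72 - 3420) = -1*(-3492) = 3492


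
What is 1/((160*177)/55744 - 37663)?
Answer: -1742/65608061 ≈ -2.6552e-5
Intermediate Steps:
1/((160*177)/55744 - 37663) = 1/(28320*(1/55744) - 37663) = 1/(885/1742 - 37663) = 1/(-65608061/1742) = -1742/65608061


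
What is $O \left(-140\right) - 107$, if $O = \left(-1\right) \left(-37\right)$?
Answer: $-5287$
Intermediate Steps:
$O = 37$
$O \left(-140\right) - 107 = 37 \left(-140\right) - 107 = -5180 - 107 = -5287$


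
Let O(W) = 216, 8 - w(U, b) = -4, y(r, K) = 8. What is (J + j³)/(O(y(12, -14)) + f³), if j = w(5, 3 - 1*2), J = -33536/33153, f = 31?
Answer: 57254848/994822071 ≈ 0.057553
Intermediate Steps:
J = -33536/33153 (J = -33536*1/33153 = -33536/33153 ≈ -1.0116)
w(U, b) = 12 (w(U, b) = 8 - 1*(-4) = 8 + 4 = 12)
j = 12
(J + j³)/(O(y(12, -14)) + f³) = (-33536/33153 + 12³)/(216 + 31³) = (-33536/33153 + 1728)/(216 + 29791) = (57254848/33153)/30007 = (57254848/33153)*(1/30007) = 57254848/994822071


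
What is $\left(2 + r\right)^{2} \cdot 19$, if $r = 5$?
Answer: $931$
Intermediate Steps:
$\left(2 + r\right)^{2} \cdot 19 = \left(2 + 5\right)^{2} \cdot 19 = 7^{2} \cdot 19 = 49 \cdot 19 = 931$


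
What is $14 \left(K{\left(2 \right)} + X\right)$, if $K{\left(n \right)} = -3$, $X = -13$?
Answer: $-224$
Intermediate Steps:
$14 \left(K{\left(2 \right)} + X\right) = 14 \left(-3 - 13\right) = 14 \left(-16\right) = -224$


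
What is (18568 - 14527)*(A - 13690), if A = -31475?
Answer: -182511765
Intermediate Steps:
(18568 - 14527)*(A - 13690) = (18568 - 14527)*(-31475 - 13690) = 4041*(-45165) = -182511765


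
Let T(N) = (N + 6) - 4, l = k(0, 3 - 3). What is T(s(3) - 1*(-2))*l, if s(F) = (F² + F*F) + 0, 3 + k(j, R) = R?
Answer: -66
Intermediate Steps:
k(j, R) = -3 + R
s(F) = 2*F² (s(F) = (F² + F²) + 0 = 2*F² + 0 = 2*F²)
l = -3 (l = -3 + (3 - 3) = -3 + 0 = -3)
T(N) = 2 + N (T(N) = (6 + N) - 4 = 2 + N)
T(s(3) - 1*(-2))*l = (2 + (2*3² - 1*(-2)))*(-3) = (2 + (2*9 + 2))*(-3) = (2 + (18 + 2))*(-3) = (2 + 20)*(-3) = 22*(-3) = -66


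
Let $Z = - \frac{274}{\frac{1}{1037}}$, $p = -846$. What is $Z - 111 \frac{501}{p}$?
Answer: $- \frac{26702793}{94} \approx -2.8407 \cdot 10^{5}$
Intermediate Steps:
$Z = -284138$ ($Z = - 274 \frac{1}{\frac{1}{1037}} = \left(-274\right) 1037 = -284138$)
$Z - 111 \frac{501}{p} = -284138 - 111 \frac{501}{-846} = -284138 - 111 \cdot 501 \left(- \frac{1}{846}\right) = -284138 - - \frac{6179}{94} = -284138 + \frac{6179}{94} = - \frac{26702793}{94}$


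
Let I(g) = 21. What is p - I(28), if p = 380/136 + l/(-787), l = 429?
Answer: -501739/26758 ≈ -18.751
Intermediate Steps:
p = 60179/26758 (p = 380/136 + 429/(-787) = 380*(1/136) + 429*(-1/787) = 95/34 - 429/787 = 60179/26758 ≈ 2.2490)
p - I(28) = 60179/26758 - 1*21 = 60179/26758 - 21 = -501739/26758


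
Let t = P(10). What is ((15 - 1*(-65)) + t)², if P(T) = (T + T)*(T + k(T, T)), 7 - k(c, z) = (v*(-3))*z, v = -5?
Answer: 6656400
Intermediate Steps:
k(c, z) = 7 - 15*z (k(c, z) = 7 - (-5*(-3))*z = 7 - 15*z)
P(T) = 2*T*(7 - 14*T) (P(T) = (T + T)*(T + (7 - 15*T)) = (2*T)*(7 - 14*T) = 2*T*(7 - 14*T))
t = -2660 (t = 14*10*(1 - 2*10) = 14*10*(1 - 20) = 14*10*(-19) = -2660)
((15 - 1*(-65)) + t)² = ((15 - 1*(-65)) - 2660)² = ((15 + 65) - 2660)² = (80 - 2660)² = (-2580)² = 6656400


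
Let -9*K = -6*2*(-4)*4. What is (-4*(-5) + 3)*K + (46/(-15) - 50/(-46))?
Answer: -169963/345 ≈ -492.65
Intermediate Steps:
K = -64/3 (K = -(-2)*(2*(-4))*4/3 = -(-2)*(-8*4)/3 = -(-2)*(-32)/3 = -⅑*192 = -64/3 ≈ -21.333)
(-4*(-5) + 3)*K + (46/(-15) - 50/(-46)) = (-4*(-5) + 3)*(-64/3) + (46/(-15) - 50/(-46)) = (20 + 3)*(-64/3) + (46*(-1/15) - 50*(-1/46)) = 23*(-64/3) + (-46/15 + 25/23) = -1472/3 - 683/345 = -169963/345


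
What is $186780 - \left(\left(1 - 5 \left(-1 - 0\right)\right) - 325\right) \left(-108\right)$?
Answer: $152328$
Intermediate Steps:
$186780 - \left(\left(1 - 5 \left(-1 - 0\right)\right) - 325\right) \left(-108\right) = 186780 - \left(\left(1 - 5 \left(-1 + 0\right)\right) - 325\right) \left(-108\right) = 186780 - \left(\left(1 - -5\right) - 325\right) \left(-108\right) = 186780 - \left(\left(1 + 5\right) - 325\right) \left(-108\right) = 186780 - \left(6 - 325\right) \left(-108\right) = 186780 - \left(-319\right) \left(-108\right) = 186780 - 34452 = 152328$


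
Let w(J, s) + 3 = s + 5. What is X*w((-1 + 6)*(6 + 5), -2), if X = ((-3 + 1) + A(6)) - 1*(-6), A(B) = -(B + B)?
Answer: 0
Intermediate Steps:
w(J, s) = 2 + s (w(J, s) = -3 + (s + 5) = -3 + (5 + s) = 2 + s)
A(B) = -2*B
X = -8 (X = ((-3 + 1) - 2*6) - 1*(-6) = (-2 - 12) + 6 = -14 + 6 = -8)
X*w((-1 + 6)*(6 + 5), -2) = -8*(2 - 2) = -8*0 = 0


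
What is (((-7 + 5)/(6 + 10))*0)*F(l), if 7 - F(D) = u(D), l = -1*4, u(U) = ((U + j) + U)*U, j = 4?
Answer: 0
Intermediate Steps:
u(U) = U*(4 + 2*U) (u(U) = ((U + 4) + U)*U = ((4 + U) + U)*U = (4 + 2*U)*U = U*(4 + 2*U))
l = -4
F(D) = 7 - 2*D*(2 + D)
(((-7 + 5)/(6 + 10))*0)*F(l) = (((-7 + 5)/(6 + 10))*0)*(7 - 2*(-4)*(2 - 4)) = (-2/16*0)*(7 - 2*(-4)*(-2)) = (-2*1/16*0)*(7 - 16) = -1/8*0*(-9) = 0*(-9) = 0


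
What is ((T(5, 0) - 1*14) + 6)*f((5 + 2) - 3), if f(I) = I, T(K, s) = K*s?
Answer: -32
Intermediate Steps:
((T(5, 0) - 1*14) + 6)*f((5 + 2) - 3) = ((5*0 - 1*14) + 6)*((5 + 2) - 3) = ((0 - 14) + 6)*(7 - 3) = (-14 + 6)*4 = -8*4 = -32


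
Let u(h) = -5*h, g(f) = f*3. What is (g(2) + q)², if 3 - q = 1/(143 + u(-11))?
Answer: 3171961/39204 ≈ 80.909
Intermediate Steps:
g(f) = 3*f
u(h) = -5*h
q = 593/198 (q = 3 - 1/(143 - 5*(-11)) = 3 - 1/(143 + 55) = 3 - 1/198 = 593/198 ≈ 2.9949)
(g(2) + q)² = (3*2 + 593/198)² = (6 + 593/198)² = (1781/198)² = 3171961/39204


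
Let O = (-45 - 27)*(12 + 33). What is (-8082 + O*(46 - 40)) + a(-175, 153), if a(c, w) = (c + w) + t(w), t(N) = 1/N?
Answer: -4214231/153 ≈ -27544.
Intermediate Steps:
O = -3240 (O = -72*45 = -3240)
a(c, w) = c + w + 1/w (a(c, w) = (c + w) + 1/w = c + w + 1/w)
(-8082 + O*(46 - 40)) + a(-175, 153) = (-8082 - 3240*(46 - 40)) + (-175 + 153 + 1/153) = (-8082 - 3240*6) + (-175 + 153 + 1/153) = (-8082 - 19440) - 3365/153 = -27522 - 3365/153 = -4214231/153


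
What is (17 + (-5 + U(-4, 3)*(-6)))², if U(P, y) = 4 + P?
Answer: 144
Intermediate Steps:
(17 + (-5 + U(-4, 3)*(-6)))² = (17 + (-5 + (4 - 4)*(-6)))² = (17 + (-5 + 0*(-6)))² = (17 + (-5 + 0))² = (17 - 5)² = 12² = 144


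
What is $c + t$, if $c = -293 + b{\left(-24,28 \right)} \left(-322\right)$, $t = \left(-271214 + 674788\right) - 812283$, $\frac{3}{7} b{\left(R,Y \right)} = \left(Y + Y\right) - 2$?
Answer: $-449574$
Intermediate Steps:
$b{\left(R,Y \right)} = - \frac{14}{3} + \frac{14 Y}{3}$ ($b{\left(R,Y \right)} = \frac{7 \left(\left(Y + Y\right) - 2\right)}{3} = \frac{7 \left(2 Y - 2\right)}{3} = \frac{7 \left(-2 + 2 Y\right)}{3} = - \frac{14}{3} + \frac{14 Y}{3}$)
$t = -408709$ ($t = 403574 - 812283 = -408709$)
$c = -40865$ ($c = -293 + \left(- \frac{14}{3} + \frac{14}{3} \cdot 28\right) \left(-322\right) = -293 + \left(- \frac{14}{3} + \frac{392}{3}\right) \left(-322\right) = -293 + 126 \left(-322\right) = -293 - 40572 = -40865$)
$c + t = -40865 - 408709 = -449574$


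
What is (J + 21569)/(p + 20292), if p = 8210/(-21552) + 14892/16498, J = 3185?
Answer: 30142648752/24709960183 ≈ 1.2199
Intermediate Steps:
p = 635287/1217688 (p = 8210*(-1/21552) + 14892*(1/16498) = -4105/10776 + 102/113 = 635287/1217688 ≈ 0.52172)
(J + 21569)/(p + 20292) = (3185 + 21569)/(635287/1217688 + 20292) = 24754/(24709960183/1217688) = 24754*(1217688/24709960183) = 30142648752/24709960183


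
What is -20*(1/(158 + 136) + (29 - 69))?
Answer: 117590/147 ≈ 799.93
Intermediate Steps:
-20*(1/(158 + 136) + (29 - 69)) = -20*(1/294 - 40) = -20*(-11759/294) = 117590/147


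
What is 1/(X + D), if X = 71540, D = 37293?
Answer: 1/108833 ≈ 9.1884e-6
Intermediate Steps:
1/(X + D) = 1/(71540 + 37293) = 1/108833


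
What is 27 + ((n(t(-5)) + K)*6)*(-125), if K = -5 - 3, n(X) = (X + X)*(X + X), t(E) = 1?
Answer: 3027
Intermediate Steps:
n(X) = 4*X**2 (n(X) = (2*X)*(2*X) = 4*X**2)
K = -8
27 + ((n(t(-5)) + K)*6)*(-125) = 27 + ((4*1**2 - 8)*6)*(-125) = 27 + ((4*1 - 8)*6)*(-125) = 27 + ((4 - 8)*6)*(-125) = 27 - 4*6*(-125) = 27 - 24*(-125) = 27 + 3000 = 3027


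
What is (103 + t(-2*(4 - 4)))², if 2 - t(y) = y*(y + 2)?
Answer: 11025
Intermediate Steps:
t(y) = 2 - y*(2 + y) (t(y) = 2 - y*(y + 2) = 2 - y*(2 + y))
(103 + t(-2*(4 - 4)))² = (103 + (2 - (-2*(4 - 4))² - (-4)*(4 - 4)))² = (103 + (2 - (-2*0)² - (-4)*0))² = (103 + (2 - 1*0² - 2*0))² = (103 + (2 - 1*0 + 0))² = (103 + (2 + 0 + 0))² = (103 + 2)² = 105² = 11025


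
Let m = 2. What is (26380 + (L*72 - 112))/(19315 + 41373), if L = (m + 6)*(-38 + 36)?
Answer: 6279/15172 ≈ 0.41385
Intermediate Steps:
L = -16 (L = (2 + 6)*(-38 + 36) = 8*(-2) = -16)
(26380 + (L*72 - 112))/(19315 + 41373) = (26380 + (-16*72 - 112))/(19315 + 41373) = (26380 + (-1152 - 112))/60688 = (26380 - 1264)*(1/60688) = 25116*(1/60688) = 6279/15172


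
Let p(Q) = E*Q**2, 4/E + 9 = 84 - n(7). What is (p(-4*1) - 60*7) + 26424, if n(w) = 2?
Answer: 1898356/73 ≈ 26005.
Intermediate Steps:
E = 4/73 (E = 4/(-9 + (84 - 1*2)) = 4/(-9 + (84 - 2)) = 4/(-9 + 82) = 4/73 ≈ 0.054795)
p(Q) = 4*Q**2/73
(p(-4*1) - 60*7) + 26424 = (4*(-4*1)**2/73 - 60*7) + 26424 = ((4/73)*(-4)**2 - 420) + 26424 = ((4/73)*16 - 420) + 26424 = (64/73 - 420) + 26424 = -30596/73 + 26424 = 1898356/73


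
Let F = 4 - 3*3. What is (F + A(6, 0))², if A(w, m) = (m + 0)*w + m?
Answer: 25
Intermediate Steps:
F = -5 (F = 4 - 9 = -5)
A(w, m) = m + m*w (A(w, m) = m*w + m = m + m*w)
(F + A(6, 0))² = (-5 + 0*(1 + 6))² = (-5 + 0*7)² = (-5 + 0)² = (-5)² = 25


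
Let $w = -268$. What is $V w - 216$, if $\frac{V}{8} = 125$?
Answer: $-268216$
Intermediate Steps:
$V = 1000$ ($V = 8 \cdot 125 = 1000$)
$V w - 216 = 1000 \left(-268\right) - 216 = -268000 - 216 = -268216$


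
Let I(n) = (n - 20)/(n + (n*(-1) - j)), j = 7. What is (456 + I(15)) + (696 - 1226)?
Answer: -513/7 ≈ -73.286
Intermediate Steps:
I(n) = 20/7 - n/7 (I(n) = (n - 20)/(n + (n*(-1) - 1*7)) = (-20 + n)/(n + (-n - 7)) = (-20 + n)/(n + (-7 - n)) = (-20 + n)/(-7) = (-20 + n)*(-⅐) = 20/7 - n/7)
(456 + I(15)) + (696 - 1226) = (456 + (20/7 - ⅐*15)) + (696 - 1226) = (456 + (20/7 - 15/7)) - 530 = (456 + 5/7) - 530 = 3197/7 - 530 = -513/7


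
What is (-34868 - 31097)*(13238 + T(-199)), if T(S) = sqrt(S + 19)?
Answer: -873244670 - 395790*I*sqrt(5) ≈ -8.7324e+8 - 8.8501e+5*I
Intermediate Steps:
T(S) = sqrt(19 + S)
(-34868 - 31097)*(13238 + T(-199)) = (-34868 - 31097)*(13238 + sqrt(19 - 199)) = -65965*(13238 + sqrt(-180)) = -65965*(13238 + 6*I*sqrt(5)) = -873244670 - 395790*I*sqrt(5)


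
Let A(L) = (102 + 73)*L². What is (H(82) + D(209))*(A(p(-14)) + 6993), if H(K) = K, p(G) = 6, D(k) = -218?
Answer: -1807848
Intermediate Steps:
A(L) = 175*L²
(H(82) + D(209))*(A(p(-14)) + 6993) = (82 - 218)*(175*6² + 6993) = -136*(175*36 + 6993) = -136*(6300 + 6993) = -136*13293 = -1807848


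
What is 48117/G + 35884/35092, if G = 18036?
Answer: 194643799/52743276 ≈ 3.6904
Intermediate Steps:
48117/G + 35884/35092 = 48117/18036 + 35884/35092 = 48117*(1/18036) + 35884*(1/35092) = 16039/6012 + 8971/8773 = 194643799/52743276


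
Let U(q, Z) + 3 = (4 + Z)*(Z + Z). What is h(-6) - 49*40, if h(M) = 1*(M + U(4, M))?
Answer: -1945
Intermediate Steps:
U(q, Z) = -3 + 2*Z*(4 + Z) (U(q, Z) = -3 + (4 + Z)*(Z + Z) = -3 + (4 + Z)*(2*Z) = -3 + 2*Z*(4 + Z))
h(M) = -3 + 2*M² + 9*M (h(M) = 1*(M + (-3 + 2*M² + 8*M)) = 1*(-3 + 2*M² + 9*M) = -3 + 2*M² + 9*M)
h(-6) - 49*40 = (-3 + 2*(-6)² + 9*(-6)) - 49*40 = (-3 + 2*36 - 54) - 1960 = (-3 + 72 - 54) - 1960 = 15 - 1960 = -1945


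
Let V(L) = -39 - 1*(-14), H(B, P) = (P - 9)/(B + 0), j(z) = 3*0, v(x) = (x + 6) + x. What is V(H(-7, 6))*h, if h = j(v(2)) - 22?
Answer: 550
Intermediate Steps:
v(x) = 6 + 2*x (v(x) = (6 + x) + x = 6 + 2*x)
j(z) = 0
H(B, P) = (-9 + P)/B
V(L) = -25 (V(L) = -39 + 14 = -25)
h = -22 (h = 0 - 22 = -22)
V(H(-7, 6))*h = -25*(-22) = 550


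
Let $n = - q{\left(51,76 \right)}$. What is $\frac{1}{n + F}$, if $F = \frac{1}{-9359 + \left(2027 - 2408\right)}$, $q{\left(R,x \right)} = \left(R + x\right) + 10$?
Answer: $- \frac{9740}{1334381} \approx -0.0072993$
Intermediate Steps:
$q{\left(R,x \right)} = 10 + R + x$
$F = - \frac{1}{9740}$ ($F = \frac{1}{-9359 - 381} = \frac{1}{-9740} = - \frac{1}{9740} \approx -0.00010267$)
$n = -137$ ($n = - (10 + 51 + 76) = \left(-1\right) 137 = -137$)
$\frac{1}{n + F} = \frac{1}{-137 - \frac{1}{9740}} = \frac{1}{- \frac{1334381}{9740}} = - \frac{9740}{1334381}$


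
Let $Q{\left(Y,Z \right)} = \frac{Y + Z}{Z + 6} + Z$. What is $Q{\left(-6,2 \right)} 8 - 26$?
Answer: $-14$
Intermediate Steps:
$Q{\left(Y,Z \right)} = Z + \frac{Y + Z}{6 + Z}$ ($Q{\left(Y,Z \right)} = \frac{Y + Z}{6 + Z} + Z = Z + \frac{Y + Z}{6 + Z}$)
$Q{\left(-6,2 \right)} 8 - 26 = \frac{-6 + 2^{2} + 7 \cdot 2}{6 + 2} \cdot 8 - 26 = \frac{-6 + 4 + 14}{8} \cdot 8 - 26 = \frac{1}{8} \cdot 12 \cdot 8 - 26 = \frac{3}{2} \cdot 8 - 26 = 12 - 26 = -14$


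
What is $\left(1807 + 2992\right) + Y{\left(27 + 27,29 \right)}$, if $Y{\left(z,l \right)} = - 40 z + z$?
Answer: $2693$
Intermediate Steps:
$Y{\left(z,l \right)} = - 39 z$
$\left(1807 + 2992\right) + Y{\left(27 + 27,29 \right)} = \left(1807 + 2992\right) - 39 \left(27 + 27\right) = 4799 - 2106 = 2693$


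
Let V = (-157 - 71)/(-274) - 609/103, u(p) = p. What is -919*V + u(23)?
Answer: 66208582/14111 ≈ 4692.0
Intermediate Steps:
V = -71691/14111 (V = -228*(-1/274) - 609*1/103 = 114/137 - 609/103 = -71691/14111 ≈ -5.0805)
-919*V + u(23) = -919*(-71691/14111) + 23 = 65884029/14111 + 23 = 66208582/14111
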